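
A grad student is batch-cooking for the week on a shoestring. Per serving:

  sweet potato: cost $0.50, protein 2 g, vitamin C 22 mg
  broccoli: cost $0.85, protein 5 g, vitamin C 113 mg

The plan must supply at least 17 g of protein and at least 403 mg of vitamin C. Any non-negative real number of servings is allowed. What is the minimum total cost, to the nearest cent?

$3.03

An LP optimum is at a vertex; with two nutrient constraints at most two foods are used. Check each candidate.
sweet potato only: max(17/2, 403/22) = 18.32 servings → $9.16.
broccoli only: max(17/5, 403/113) = 3.566 servings → $3.03.
sweet potato + broccoli: the both-tight solution has a negative serving — not a feasible corner.
Cheapest feasible corner: $3.03.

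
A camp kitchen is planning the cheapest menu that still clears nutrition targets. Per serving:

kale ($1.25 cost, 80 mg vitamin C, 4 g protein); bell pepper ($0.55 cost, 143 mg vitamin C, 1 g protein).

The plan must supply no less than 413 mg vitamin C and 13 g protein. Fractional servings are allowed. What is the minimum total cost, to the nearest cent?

At the optimum either one food covers both requirements or two foods hit both targets exactly; no other combination can be cheaper.
kale only: max(413/80, 13/4) = 5.162 servings → $6.45.
bell pepper only: max(413/143, 13/1) = 13 servings → $7.15.
kale + bell pepper with both tight: 2.939 servings and 1.244 servings → $4.36.
So the least-cost plan costs $4.36.

$4.36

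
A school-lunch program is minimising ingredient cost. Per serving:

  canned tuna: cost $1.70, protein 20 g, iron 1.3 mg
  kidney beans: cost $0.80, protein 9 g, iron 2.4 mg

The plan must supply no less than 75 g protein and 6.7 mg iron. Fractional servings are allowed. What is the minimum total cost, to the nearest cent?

$6.41

Minimising a linear cost over {protein ≥ 75, iron ≥ 6.7, servings ≥ 0} — the optimum is at a vertex, using one or two foods.
canned tuna only: max(75/20, 6.7/1.3) = 5.154 servings → $8.76.
kidney beans only: max(75/9, 6.7/2.4) = 8.333 servings → $6.67.
canned tuna + kidney beans with both tight: 3.298 servings and 1.006 servings → $6.41.
The minimum over all feasible corners is $6.41.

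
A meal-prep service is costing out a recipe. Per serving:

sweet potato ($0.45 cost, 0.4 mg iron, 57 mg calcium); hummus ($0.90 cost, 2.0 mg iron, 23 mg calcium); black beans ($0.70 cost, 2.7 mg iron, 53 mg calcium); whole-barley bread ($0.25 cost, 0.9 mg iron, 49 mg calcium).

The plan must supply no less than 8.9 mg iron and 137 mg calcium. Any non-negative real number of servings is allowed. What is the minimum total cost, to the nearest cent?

$2.31

Compare the cost at each extreme point of the feasible region.
sweet potato only: max(8.9/0.4, 137/57) = 22.25 servings → $10.01.
hummus only: max(8.9/2.0, 137/23) = 5.957 servings → $5.36.
black beans only: max(8.9/2.7, 137/53) = 3.296 servings → $2.31.
whole-barley bread only: max(8.9/0.9, 137/49) = 9.889 servings → $2.47.
sweet potato + hummus with both tight: 0.6613 servings and 4.318 servings → $4.18.
sweet potato + black beans: intersection lies outside the first quadrant.
sweet potato + whole-barley bread: intersection lies outside the first quadrant.
hummus + black beans with both tight: 2.319 servings and 1.579 servings → $3.19.
hummus + whole-barley bread with both tight: 4.047 servings and 0.8965 servings → $3.87.
black beans + whole-barley bread: intersection lies outside the first quadrant.
So the least-cost plan costs $2.31.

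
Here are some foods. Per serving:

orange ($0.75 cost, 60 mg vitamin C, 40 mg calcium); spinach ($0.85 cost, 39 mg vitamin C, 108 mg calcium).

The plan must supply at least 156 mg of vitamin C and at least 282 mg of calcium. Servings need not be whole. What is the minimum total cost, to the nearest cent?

$2.74

This is a tiny linear program; its minimum lies at a vertex of the feasible set. List the vertices and price them.
orange only: max(156/60, 282/40) = 7.05 servings → $5.29.
spinach only: max(156/39, 282/108) = 4 servings → $3.40.
orange + spinach with both tight: 1.189 servings and 2.171 servings → $2.74.
So the least-cost plan costs $2.74.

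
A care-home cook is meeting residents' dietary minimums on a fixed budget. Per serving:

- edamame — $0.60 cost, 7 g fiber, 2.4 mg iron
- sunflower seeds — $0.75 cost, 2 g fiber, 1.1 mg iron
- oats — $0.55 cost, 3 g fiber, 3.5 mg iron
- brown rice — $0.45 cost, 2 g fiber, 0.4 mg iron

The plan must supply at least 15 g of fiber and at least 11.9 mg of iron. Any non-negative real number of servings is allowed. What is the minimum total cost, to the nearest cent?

Two binding constraints pin down two serving amounts, so the optimal mix uses at most two foods. The candidates are each food alone (scaled to the tighter of fiber/iron) and each pair with both constraints tight.
edamame only: max(15/7, 11.9/2.4) = 4.958 servings → $2.98.
sunflower seeds only: max(15/2, 11.9/1.1) = 10.82 servings → $8.11.
oats only: max(15/3, 11.9/3.5) = 5 servings → $2.75.
brown rice only: max(15/2, 11.9/0.4) = 29.75 servings → $13.39.
edamame + sunflower seeds with both targets exact would need a negative amount; discard.
edamame + oats with both tight: 0.9711 servings and 2.734 servings → $2.09.
edamame + brown rice: intersection lies outside the first quadrant.
sunflower seeds + oats with both tight: 4.541 servings and 1.973 servings → $4.49.
sunflower seeds + brown rice: intersection lies outside the first quadrant.
oats + brown rice with both tight: 3.069 servings and 2.897 servings → $2.99.
Cheapest feasible corner: $2.09.

$2.09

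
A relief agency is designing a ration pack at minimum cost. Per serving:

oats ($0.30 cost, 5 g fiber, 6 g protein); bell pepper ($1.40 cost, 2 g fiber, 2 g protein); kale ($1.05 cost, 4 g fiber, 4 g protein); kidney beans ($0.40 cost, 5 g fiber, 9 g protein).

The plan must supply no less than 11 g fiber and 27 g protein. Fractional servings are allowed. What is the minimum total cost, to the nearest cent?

$1.20

For a min-cost LP with two ≥-constraints, a basic feasible solution has at most two positive variables.
oats only: max(11/5, 27/6) = 4.5 servings → $1.35.
bell pepper only: max(11/2, 27/2) = 13.5 servings → $18.90.
kale only: max(11/4, 27/4) = 6.75 servings → $7.09.
kidney beans only: max(11/5, 27/9) = 3 servings → $1.20.
oats + bell pepper: intersection lies outside the first quadrant.
oats + kale with both targets exact would need a negative amount; discard.
oats + kidney beans: intersection lies outside the first quadrant.
bell pepper + kale (both tight): parallel constraints — no distinct corner.
bell pepper + kidney beans: the both-tight solution has a negative serving — not a feasible corner.
kale + kidney beans: intersection lies outside the first quadrant.
Cheapest feasible corner: $1.20.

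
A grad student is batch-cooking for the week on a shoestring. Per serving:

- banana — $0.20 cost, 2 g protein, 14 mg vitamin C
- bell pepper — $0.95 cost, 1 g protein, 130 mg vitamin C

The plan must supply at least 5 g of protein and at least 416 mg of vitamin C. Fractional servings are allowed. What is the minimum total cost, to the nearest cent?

$3.13

The cheapest plan sits at a corner of the feasible region — with two constraints it uses at most two foods.
banana only: max(5/2, 416/14) = 29.71 servings → $5.94.
bell pepper only: max(5/1, 416/130) = 5 servings → $4.75.
banana + bell pepper with both tight: 0.9512 servings and 3.098 servings → $3.13.
The minimum over all feasible corners is $3.13.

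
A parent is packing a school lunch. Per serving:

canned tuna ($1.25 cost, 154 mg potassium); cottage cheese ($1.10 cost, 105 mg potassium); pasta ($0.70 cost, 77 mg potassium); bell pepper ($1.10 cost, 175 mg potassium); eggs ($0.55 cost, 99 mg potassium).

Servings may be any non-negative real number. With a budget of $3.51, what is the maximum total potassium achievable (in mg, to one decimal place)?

631.8 mg

Potassium per dollar: eggs 180, bell pepper 159.1, canned tuna 123.2, pasta 110, cottage cheese 95.45.
With no serving limits, spend the whole cost allowance on eggs: $3.51 / $0.55 × 99 mg = 631.8 mg.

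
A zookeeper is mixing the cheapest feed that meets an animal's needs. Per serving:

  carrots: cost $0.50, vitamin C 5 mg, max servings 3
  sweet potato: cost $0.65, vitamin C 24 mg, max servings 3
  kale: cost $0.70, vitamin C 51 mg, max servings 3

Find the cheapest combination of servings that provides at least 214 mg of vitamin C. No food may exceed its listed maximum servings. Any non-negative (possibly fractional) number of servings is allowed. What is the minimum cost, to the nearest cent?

$3.75

Cost per mg of vitamin C: kale $0.0137, sweet potato $0.0271, carrots $0.1000.
Take 3 servings of kale: +153.0 mg vitamin C for $2.10 (total $2.10, still need 61.0 mg).
Take 2.542 servings of sweet potato: +61.0 mg vitamin C for $1.65 (total $3.75, still need 0.0 mg).
Filling from the cheapest source first is optimal under one linear minimum: $3.75.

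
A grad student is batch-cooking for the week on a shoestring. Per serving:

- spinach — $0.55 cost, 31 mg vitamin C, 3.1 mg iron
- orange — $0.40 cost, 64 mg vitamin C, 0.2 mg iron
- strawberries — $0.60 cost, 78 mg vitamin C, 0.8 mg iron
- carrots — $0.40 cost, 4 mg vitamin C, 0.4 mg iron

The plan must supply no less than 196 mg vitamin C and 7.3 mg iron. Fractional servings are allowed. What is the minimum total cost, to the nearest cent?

spinach only: max(196/31, 7.3/3.1) = 6.323 servings → $3.48.
orange only: max(196/64, 7.3/0.2) = 36.5 servings → $14.60.
strawberries only: max(196/78, 7.3/0.8) = 9.125 servings → $5.47.
carrots only: max(196/4, 7.3/0.4) = 49 servings → $19.60.
spinach + orange with both tight: 2.227 servings and 1.984 servings → $2.02.
spinach + strawberries with both tight: 1.901 servings and 1.757 servings → $2.10.
spinach + carrots (both tight): parallel constraints — no distinct corner.
orange + strawberries: intersection lies outside the first quadrant.
orange + carrots with both tight: 1.984 servings and 17.26 servings → $7.70.
strawberries + carrots with both tight: 1.757 servings and 14.74 servings → $6.95.
The minimum over all feasible corners is $2.02.

$2.02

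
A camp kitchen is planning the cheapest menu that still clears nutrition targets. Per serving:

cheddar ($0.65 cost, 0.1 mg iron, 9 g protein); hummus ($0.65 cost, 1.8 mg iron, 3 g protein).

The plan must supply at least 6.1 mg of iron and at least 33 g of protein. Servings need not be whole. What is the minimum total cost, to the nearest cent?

An LP optimum is at a vertex; with two nutrient constraints at most two foods are used. Check each candidate.
cheddar only: max(6.1/0.1, 33/9) = 61 servings → $39.65.
hummus only: max(6.1/1.8, 33/3) = 11 servings → $7.15.
cheddar + hummus with both tight: 2.585 servings and 3.245 servings → $3.79.
Cheapest feasible corner: $3.79.

$3.79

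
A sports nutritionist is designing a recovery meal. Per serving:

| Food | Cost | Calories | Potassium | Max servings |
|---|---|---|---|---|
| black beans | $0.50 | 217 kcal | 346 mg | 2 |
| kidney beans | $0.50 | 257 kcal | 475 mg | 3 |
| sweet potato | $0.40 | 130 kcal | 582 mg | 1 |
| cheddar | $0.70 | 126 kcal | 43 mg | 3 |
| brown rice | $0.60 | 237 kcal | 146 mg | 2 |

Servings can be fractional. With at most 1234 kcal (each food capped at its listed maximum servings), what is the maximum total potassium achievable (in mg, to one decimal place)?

Potassium per kcal: sweet potato 4.477, kidney beans 1.848, black beans 1.594, brown rice 0.616, cheddar 0.3413.
Take 1 serving of sweet potato: uses 130 kcal, +582.0 mg potassium (running total 582.0 mg).
Take 3 servings of kidney beans: uses 771 kcal, +1425.0 mg potassium (running total 2007.0 mg).
Take 1.535 servings of black beans: uses 333 kcal, +531.0 mg potassium (running total 2538.0 mg).
Filling greedily by potassium-per-kcal is optimal for one linear limit, giving 2538.0 mg.

2538.0 mg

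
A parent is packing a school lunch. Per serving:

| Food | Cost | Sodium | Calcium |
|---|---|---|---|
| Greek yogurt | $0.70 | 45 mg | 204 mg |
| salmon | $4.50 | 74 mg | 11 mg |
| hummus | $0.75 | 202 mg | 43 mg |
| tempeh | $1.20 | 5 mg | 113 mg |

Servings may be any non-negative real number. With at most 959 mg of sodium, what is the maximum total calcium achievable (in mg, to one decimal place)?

Calcium per mg sodium: tempeh 22.6, Greek yogurt 4.533, hummus 0.2129, salmon 0.1486.
With no serving limits, spend the whole sodium allowance on tempeh: 959 mg / 5 mg × 113 mg = 21673.4 mg.

21673.4 mg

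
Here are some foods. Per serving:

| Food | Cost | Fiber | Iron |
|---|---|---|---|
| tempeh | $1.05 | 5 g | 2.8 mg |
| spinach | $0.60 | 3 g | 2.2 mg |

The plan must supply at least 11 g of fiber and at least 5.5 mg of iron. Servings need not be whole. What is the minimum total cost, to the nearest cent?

This is a tiny linear program; its minimum lies at a vertex of the feasible set. List the vertices and price them.
tempeh only: max(11/5, 5.5/2.8) = 2.2 servings → $2.31.
spinach only: max(11/3, 5.5/2.2) = 3.667 servings → $2.20.
tempeh + spinach: the both-tight solution has a negative serving — not a feasible corner.
The minimum over all feasible corners is $2.20.

$2.20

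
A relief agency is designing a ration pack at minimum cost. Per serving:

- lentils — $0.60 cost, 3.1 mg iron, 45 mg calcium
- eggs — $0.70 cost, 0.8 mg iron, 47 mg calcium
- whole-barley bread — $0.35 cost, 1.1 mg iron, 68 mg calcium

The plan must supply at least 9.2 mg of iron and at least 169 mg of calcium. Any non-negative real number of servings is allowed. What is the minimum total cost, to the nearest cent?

A basic optimal solution has at most two foods positive. Try each food alone and each pair with both targets met exactly.
lentils only: max(9.2/3.1, 169/45) = 3.756 servings → $2.25.
eggs only: max(9.2/0.8, 169/47) = 11.5 servings → $8.05.
whole-barley bread only: max(9.2/1.1, 169/68) = 8.364 servings → $2.93.
lentils + eggs with both tight: 2.709 servings and 1.002 servings → $2.33.
lentils + whole-barley bread with both tight: 2.726 servings and 0.6813 servings → $1.87.
eggs + whole-barley bread: the both-tight solution has a negative serving — not a feasible corner.
Cheapest feasible corner: $1.87.

$1.87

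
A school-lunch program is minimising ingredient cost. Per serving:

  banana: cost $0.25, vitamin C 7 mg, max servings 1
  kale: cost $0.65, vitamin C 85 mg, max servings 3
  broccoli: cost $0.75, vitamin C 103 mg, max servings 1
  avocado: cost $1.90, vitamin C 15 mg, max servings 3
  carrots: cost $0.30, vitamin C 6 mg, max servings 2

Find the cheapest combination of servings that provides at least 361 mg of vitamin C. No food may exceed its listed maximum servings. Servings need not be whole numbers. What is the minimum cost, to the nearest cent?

Cost per mg of vitamin C: broccoli $0.0073, kale $0.0076, banana $0.0357, carrots $0.0500, avocado $0.1267.
Take 1 serving of broccoli: +103.0 mg vitamin C for $0.75 (total $0.75, still need 258.0 mg).
Take 3 servings of kale: +255.0 mg vitamin C for $1.95 (total $2.70, still need 3.0 mg).
Take 0.4286 servings of banana: +3.0 mg vitamin C for $0.11 (total $2.81, still need 0.0 mg).
Greedy by cheapest-per-mg is optimal for a single linear constraint, so the minimum cost is $2.81.

$2.81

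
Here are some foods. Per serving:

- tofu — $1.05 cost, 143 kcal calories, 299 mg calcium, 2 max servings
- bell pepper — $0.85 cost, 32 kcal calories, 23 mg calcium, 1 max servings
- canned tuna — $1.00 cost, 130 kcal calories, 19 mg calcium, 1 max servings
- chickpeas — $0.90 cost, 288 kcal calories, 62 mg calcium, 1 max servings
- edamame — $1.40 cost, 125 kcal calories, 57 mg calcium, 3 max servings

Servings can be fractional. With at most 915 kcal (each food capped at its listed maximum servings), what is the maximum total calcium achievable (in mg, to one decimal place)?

Calcium per kcal: tofu 2.091, bell pepper 0.7188, edamame 0.456, chickpeas 0.2153, canned tuna 0.1462.
Take 2 servings of tofu: uses 286 kcal, +598.0 mg calcium (running total 598.0 mg).
Take 1 serving of bell pepper: uses 32 kcal, +23.0 mg calcium (running total 621.0 mg).
Take 3 servings of edamame: uses 375 kcal, +171.0 mg calcium (running total 792.0 mg).
Take 0.7708 servings of chickpeas: uses 222 kcal, +47.8 mg calcium (running total 839.8 mg).
Greedy by best ratio exhausts the calories allowance optimally: 839.8 mg.

839.8 mg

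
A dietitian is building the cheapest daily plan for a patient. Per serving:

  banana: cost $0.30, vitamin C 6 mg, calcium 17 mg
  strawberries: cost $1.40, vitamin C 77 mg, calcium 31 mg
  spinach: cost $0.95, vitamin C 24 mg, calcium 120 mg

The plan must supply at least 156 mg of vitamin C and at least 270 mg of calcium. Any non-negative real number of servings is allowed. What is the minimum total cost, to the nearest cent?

banana only: max(156/6, 270/17) = 26 servings → $7.80.
strawberries only: max(156/77, 270/31) = 8.71 servings → $12.19.
spinach only: max(156/24, 270/120) = 6.5 servings → $6.17.
banana + strawberries with both tight: 14.21 servings and 0.919 servings → $5.55.
banana + spinach with both targets exact would need a negative amount; discard.
strawberries + spinach with both tight: 1.441 servings and 1.878 servings → $3.80.
The minimum over all feasible corners is $3.80.

$3.80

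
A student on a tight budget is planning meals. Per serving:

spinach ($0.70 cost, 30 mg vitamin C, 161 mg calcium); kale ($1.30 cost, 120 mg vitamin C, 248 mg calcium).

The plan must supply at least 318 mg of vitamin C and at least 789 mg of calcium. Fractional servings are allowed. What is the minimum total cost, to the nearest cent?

Compare the cost at each extreme point of the feasible region.
spinach only: max(318/30, 789/161) = 10.6 servings → $7.42.
kale only: max(318/120, 789/248) = 3.181 servings → $4.14.
spinach + kale with both tight: 1.331 servings and 2.317 servings → $3.94.
The minimum over all feasible corners is $3.94.

$3.94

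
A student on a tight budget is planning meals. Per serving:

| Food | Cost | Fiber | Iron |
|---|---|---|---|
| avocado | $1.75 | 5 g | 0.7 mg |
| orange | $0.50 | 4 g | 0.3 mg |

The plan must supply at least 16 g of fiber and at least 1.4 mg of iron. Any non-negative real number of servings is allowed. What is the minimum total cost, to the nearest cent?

$2.33

Two binding constraints pin down two serving amounts, so the optimal mix uses at most two foods. The candidates are each food alone (scaled to the tighter of fiber/iron) and each pair with both constraints tight.
avocado only: max(16/5, 1.4/0.7) = 3.2 servings → $5.60.
orange only: max(16/4, 1.4/0.3) = 4.667 servings → $2.33.
avocado + orange with both tight: 0.6154 servings and 3.231 servings → $2.69.
Cheapest feasible corner: $2.33.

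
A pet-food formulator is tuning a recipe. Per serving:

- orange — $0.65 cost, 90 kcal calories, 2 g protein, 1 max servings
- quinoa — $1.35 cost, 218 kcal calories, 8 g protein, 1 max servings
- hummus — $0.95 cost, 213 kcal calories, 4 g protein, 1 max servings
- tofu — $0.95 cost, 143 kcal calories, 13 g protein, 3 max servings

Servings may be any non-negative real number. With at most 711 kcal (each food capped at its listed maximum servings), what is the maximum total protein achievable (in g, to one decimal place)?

48.4 g

Protein per kcal: tofu 0.09091, quinoa 0.0367, orange 0.02222, hummus 0.01878.
Take 3 servings of tofu: uses 429 kcal, +39.0 g protein (running total 39.0 g).
Take 1 serving of quinoa: uses 218 kcal, +8.0 g protein (running total 47.0 g).
Take 0.7111 servings of orange: uses 64 kcal, +1.4 g protein (running total 48.4 g).
Filling greedily by protein-per-kcal is optimal for one linear limit, giving 48.4 g.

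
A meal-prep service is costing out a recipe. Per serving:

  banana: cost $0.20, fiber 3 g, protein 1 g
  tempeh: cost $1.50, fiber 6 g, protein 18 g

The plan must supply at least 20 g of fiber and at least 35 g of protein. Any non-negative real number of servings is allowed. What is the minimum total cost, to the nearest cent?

For a min-cost LP with two ≥-constraints, a basic feasible solution has at most two positive variables.
banana only: max(20/3, 35/1) = 35 servings → $7.00.
tempeh only: max(20/6, 35/18) = 3.333 servings → $5.00.
banana + tempeh with both tight: 3.125 servings and 1.771 servings → $3.28.
The minimum over all feasible corners is $3.28.

$3.28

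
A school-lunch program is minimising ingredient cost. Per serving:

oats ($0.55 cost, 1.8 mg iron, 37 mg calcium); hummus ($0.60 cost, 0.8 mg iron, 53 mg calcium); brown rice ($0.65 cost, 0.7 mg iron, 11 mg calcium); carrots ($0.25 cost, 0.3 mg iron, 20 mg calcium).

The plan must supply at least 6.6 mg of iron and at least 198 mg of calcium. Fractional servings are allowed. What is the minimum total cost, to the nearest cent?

$2.62

This is a tiny linear program; its minimum lies at a vertex of the feasible set. List the vertices and price them.
oats only: max(6.6/1.8, 198/37) = 5.351 servings → $2.94.
hummus only: max(6.6/0.8, 198/53) = 8.25 servings → $4.95.
brown rice only: max(6.6/0.7, 198/11) = 18 servings → $11.70.
carrots only: max(6.6/0.3, 198/20) = 22 servings → $5.50.
oats + hummus with both tight: 2.909 servings and 1.705 servings → $2.62.
oats + brown rice with both targets exact would need a negative amount; discard.
oats + carrots with both tight: 2.916 servings and 4.506 servings → $2.73.
hummus + brown rice with both tight: 2.332 servings and 6.763 servings → $5.80.
hummus + carrots: the both-tight solution has a negative serving — not a feasible corner.
brown rice + carrots with both tight: 6.785 servings and 6.168 servings → $5.95.
Cheapest feasible corner: $2.62.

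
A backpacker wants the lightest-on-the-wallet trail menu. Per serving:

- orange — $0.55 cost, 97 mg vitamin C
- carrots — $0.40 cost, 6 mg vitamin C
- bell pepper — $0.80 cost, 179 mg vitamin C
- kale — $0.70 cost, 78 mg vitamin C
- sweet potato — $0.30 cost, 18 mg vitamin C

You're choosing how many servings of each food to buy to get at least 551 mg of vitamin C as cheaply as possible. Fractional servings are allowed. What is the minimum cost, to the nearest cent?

Cost per mg of vitamin C: bell pepper $0.0045, orange $0.0057, kale $0.0090, sweet potato $0.0167, carrots $0.0667.
With no serving limits, use only bell pepper: 551 mg / 179 mg = 3.078 servings × $0.80 = $2.46.

$2.46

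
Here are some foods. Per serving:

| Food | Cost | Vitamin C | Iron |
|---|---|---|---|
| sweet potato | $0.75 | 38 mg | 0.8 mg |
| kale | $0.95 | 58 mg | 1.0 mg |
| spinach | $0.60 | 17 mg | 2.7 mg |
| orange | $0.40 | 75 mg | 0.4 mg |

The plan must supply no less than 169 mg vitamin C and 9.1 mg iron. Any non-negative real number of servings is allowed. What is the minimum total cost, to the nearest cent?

$2.50

An LP optimum is at a vertex; with two nutrient constraints at most two foods are used. Check each candidate.
sweet potato only: max(169/38, 9.1/0.8) = 11.38 servings → $8.53.
kale only: max(169/58, 9.1/1.0) = 9.1 servings → $8.64.
spinach only: max(169/17, 9.1/2.7) = 9.941 servings → $5.96.
orange only: max(169/75, 9.1/0.4) = 22.75 servings → $9.10.
sweet potato + kale: the both-tight solution has a negative serving — not a feasible corner.
sweet potato + spinach with both tight: 3.389 servings and 2.366 servings → $3.96.
sweet potato + orange: intersection lies outside the first quadrant.
kale + spinach with both tight: 2.16 servings and 2.57 servings → $3.59.
kale + orange: the both-tight solution has a negative serving — not a feasible corner.
spinach + orange with both tight: 3.142 servings and 1.541 servings → $2.50.
So the least-cost plan costs $2.50.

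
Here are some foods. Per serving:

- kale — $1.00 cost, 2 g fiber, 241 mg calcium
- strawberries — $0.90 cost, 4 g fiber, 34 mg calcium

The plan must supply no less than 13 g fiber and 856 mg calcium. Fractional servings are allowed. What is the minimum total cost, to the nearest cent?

With two linear requirements the optimum uses one or two foods; enumerate the corners.
kale only: max(13/2, 856/241) = 6.5 servings → $6.50.
strawberries only: max(13/4, 856/34) = 25.18 servings → $22.66.
kale + strawberries with both tight: 3.328 servings and 1.586 servings → $4.76.
Cheapest feasible corner: $4.76.

$4.76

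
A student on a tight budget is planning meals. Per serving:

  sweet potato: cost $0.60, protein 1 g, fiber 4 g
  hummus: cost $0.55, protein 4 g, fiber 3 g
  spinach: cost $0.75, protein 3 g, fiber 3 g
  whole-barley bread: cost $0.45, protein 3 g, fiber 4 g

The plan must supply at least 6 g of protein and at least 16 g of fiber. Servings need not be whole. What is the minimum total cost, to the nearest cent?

$1.80

Check every corner: each single food scaled to meet both minima, and each pair solved so both constraints bind.
sweet potato only: max(6/1, 16/4) = 6 servings → $3.60.
hummus only: max(6/4, 16/3) = 5.333 servings → $2.93.
spinach only: max(6/3, 16/3) = 5.333 servings → $4.00.
whole-barley bread only: max(6/3, 16/4) = 4 servings → $1.80.
sweet potato + hummus with both tight: 3.538 servings and 0.6154 servings → $2.46.
sweet potato + spinach with both tight: 3.333 servings and 0.8889 servings → $2.67.
sweet potato + whole-barley bread with both tight: 3 servings and 1 serving → $2.25.
hummus + spinach: the both-tight solution has a negative serving — not a feasible corner.
hummus + whole-barley bread: intersection lies outside the first quadrant.
spinach + whole-barley bread: the both-tight solution has a negative serving — not a feasible corner.
The minimum over all feasible corners is $1.80.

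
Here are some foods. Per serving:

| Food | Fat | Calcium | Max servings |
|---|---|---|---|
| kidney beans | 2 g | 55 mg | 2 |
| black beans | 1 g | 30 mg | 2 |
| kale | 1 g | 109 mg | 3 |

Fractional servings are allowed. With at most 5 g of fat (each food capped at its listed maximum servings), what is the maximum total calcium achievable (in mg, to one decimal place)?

Calcium per g fat: kale 109, black beans 30, kidney beans 27.5.
Take 3 servings of kale: uses 3 g fat, +327.0 mg calcium (running total 327.0 mg).
Take 2 servings of black beans: uses 2 g fat, +60.0 mg calcium (running total 387.0 mg).
Filling greedily by calcium-per-g fat is optimal for one linear limit, giving 387.0 mg.

387.0 mg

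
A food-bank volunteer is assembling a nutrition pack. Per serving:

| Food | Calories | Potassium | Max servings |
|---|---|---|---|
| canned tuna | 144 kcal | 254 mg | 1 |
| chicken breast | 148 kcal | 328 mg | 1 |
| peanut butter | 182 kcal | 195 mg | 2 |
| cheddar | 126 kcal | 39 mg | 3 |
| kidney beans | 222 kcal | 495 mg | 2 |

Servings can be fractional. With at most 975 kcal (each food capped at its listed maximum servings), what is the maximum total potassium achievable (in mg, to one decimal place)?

1828.1 mg

Potassium per kcal: kidney beans 2.23, chicken breast 2.216, canned tuna 1.764, peanut butter 1.071, cheddar 0.3095.
Take 2 servings of kidney beans: uses 444 kcal, +990.0 mg potassium (running total 990.0 mg).
Take 1 serving of chicken breast: uses 148 kcal, +328.0 mg potassium (running total 1318.0 mg).
Take 1 serving of canned tuna: uses 144 kcal, +254.0 mg potassium (running total 1572.0 mg).
Take 1.313 servings of peanut butter: uses 239 kcal, +256.1 mg potassium (running total 1828.1 mg).
Greedy by best ratio exhausts the calories allowance optimally: 1828.1 mg.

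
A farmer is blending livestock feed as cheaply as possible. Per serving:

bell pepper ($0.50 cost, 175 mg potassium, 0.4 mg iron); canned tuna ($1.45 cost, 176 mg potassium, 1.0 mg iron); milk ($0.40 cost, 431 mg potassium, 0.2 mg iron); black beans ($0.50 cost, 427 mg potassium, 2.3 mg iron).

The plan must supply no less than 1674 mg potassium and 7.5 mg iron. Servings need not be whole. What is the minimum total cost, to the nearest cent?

For a min-cost LP with two ≥-constraints, a basic feasible solution has at most two positive variables.
bell pepper only: max(1674/175, 7.5/0.4) = 18.75 servings → $9.38.
canned tuna only: max(1674/176, 7.5/1.0) = 9.511 servings → $13.79.
milk only: max(1674/431, 7.5/0.2) = 37.5 servings → $15.00.
black beans only: max(1674/427, 7.5/2.3) = 3.92 servings → $1.96.
bell pepper + canned tuna with both tight: 3.384 servings and 6.146 servings → $10.60.
bell pepper + milk: the both-tight solution has a negative serving — not a feasible corner.
bell pepper + black beans with both tight: 2.795 servings and 2.775 servings → $2.79.
canned tuna + milk with both tight: 7.321 servings and 0.8944 servings → $10.97.
canned tuna + black beans with both targets exact would need a negative amount; discard.
milk + black beans with both tight: 0.715 servings and 3.199 servings → $1.89.
So the least-cost plan costs $1.89.

$1.89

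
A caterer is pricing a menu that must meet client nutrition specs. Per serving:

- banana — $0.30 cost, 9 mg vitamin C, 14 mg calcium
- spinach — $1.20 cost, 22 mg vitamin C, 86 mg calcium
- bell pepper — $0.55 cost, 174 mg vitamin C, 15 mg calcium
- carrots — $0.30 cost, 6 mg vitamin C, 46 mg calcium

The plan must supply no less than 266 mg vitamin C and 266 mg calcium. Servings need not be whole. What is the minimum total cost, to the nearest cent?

banana only: max(266/9, 266/14) = 29.56 servings → $8.87.
spinach only: max(266/22, 266/86) = 12.09 servings → $14.51.
bell pepper only: max(266/174, 266/15) = 17.73 servings → $9.75.
carrots only: max(266/6, 266/46) = 44.33 servings → $13.30.
banana + spinach: intersection lies outside the first quadrant.
banana + bell pepper with both tight: 18.38 servings and 0.578 servings → $5.83.
banana + carrots with both targets exact would need a negative amount; discard.
spinach + bell pepper with both tight: 2.89 servings and 1.163 servings → $4.11.
spinach + carrots: the both-tight solution has a negative serving — not a feasible corner.
bell pepper + carrots with both tight: 1.344 servings and 5.344 servings → $2.34.
Cheapest feasible corner: $2.34.

$2.34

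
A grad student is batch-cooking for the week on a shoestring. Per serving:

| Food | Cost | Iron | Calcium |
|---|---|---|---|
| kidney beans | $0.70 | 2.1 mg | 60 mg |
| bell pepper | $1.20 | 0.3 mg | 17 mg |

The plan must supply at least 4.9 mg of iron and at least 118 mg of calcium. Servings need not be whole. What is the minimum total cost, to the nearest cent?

$1.63

Compare the cost at each extreme point of the feasible region.
kidney beans only: max(4.9/2.1, 118/60) = 2.333 servings → $1.63.
bell pepper only: max(4.9/0.3, 118/17) = 16.33 servings → $19.60.
kidney beans + bell pepper: the both-tight solution has a negative serving — not a feasible corner.
So the least-cost plan costs $1.63.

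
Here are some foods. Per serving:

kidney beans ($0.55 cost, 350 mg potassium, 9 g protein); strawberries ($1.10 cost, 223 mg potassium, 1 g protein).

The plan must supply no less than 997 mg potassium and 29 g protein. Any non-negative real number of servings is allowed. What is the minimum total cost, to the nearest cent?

$1.77

An LP optimum is at a vertex; with two nutrient constraints at most two foods are used. Check each candidate.
kidney beans only: max(997/350, 29/9) = 3.222 servings → $1.77.
strawberries only: max(997/223, 29/1) = 29 servings → $31.90.
kidney beans + strawberries with both targets exact would need a negative amount; discard.
Cheapest feasible corner: $1.77.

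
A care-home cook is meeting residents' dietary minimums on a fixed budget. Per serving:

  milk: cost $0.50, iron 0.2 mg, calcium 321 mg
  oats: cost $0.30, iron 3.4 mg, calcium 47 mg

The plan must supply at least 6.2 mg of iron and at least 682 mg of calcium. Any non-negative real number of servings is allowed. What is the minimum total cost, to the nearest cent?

With two linear requirements the optimum uses one or two foods; enumerate the corners.
milk only: max(6.2/0.2, 682/321) = 31 servings → $15.50.
oats only: max(6.2/3.4, 682/47) = 14.51 servings → $4.35.
milk + oats with both tight: 1.874 servings and 1.713 servings → $1.45.
Cheapest feasible corner: $1.45.

$1.45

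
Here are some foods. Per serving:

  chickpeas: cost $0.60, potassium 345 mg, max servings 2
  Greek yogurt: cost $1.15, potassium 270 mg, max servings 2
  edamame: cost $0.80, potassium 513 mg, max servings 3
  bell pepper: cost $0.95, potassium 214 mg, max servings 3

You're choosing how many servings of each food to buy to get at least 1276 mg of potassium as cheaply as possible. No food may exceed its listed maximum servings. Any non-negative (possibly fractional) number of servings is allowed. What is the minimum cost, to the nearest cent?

$1.99

Cost per mg of potassium: edamame $0.0016, chickpeas $0.0017, Greek yogurt $0.0043, bell pepper $0.0044.
Take 2.487 servings of edamame: +1276.0 mg potassium for $1.99 (total $1.99, still need 0.0 mg).
Greedy by cheapest-per-mg is optimal for a single linear constraint, so the minimum cost is $1.99.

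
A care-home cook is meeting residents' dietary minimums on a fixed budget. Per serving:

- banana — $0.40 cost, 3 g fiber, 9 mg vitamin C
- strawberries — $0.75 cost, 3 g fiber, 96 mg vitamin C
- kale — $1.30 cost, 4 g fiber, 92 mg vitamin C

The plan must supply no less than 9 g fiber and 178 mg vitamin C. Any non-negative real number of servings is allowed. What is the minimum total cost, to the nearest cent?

Check every corner: each single food scaled to meet both minima, and each pair solved so both constraints bind.
banana only: max(9/3, 178/9) = 19.78 servings → $7.91.
strawberries only: max(9/3, 178/96) = 3 servings → $2.25.
kale only: max(9/4, 178/92) = 2.25 servings → $2.92.
banana + strawberries with both tight: 1.264 servings and 1.736 servings → $1.81.
banana + kale with both tight: 0.4833 servings and 1.887 servings → $2.65.
strawberries + kale: intersection lies outside the first quadrant.
The minimum over all feasible corners is $1.81.

$1.81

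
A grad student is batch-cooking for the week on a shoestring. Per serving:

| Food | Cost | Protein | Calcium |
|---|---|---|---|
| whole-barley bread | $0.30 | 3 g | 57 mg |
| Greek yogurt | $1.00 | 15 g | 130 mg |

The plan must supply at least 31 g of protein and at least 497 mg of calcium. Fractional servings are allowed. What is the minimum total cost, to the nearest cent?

An LP optimum is at a vertex; with two nutrient constraints at most two foods are used. Check each candidate.
whole-barley bread only: max(31/3, 497/57) = 10.33 servings → $3.10.
Greek yogurt only: max(31/15, 497/130) = 3.823 servings → $3.82.
whole-barley bread + Greek yogurt with both tight: 7.366 servings and 0.5935 servings → $2.80.
The minimum over all feasible corners is $2.80.

$2.80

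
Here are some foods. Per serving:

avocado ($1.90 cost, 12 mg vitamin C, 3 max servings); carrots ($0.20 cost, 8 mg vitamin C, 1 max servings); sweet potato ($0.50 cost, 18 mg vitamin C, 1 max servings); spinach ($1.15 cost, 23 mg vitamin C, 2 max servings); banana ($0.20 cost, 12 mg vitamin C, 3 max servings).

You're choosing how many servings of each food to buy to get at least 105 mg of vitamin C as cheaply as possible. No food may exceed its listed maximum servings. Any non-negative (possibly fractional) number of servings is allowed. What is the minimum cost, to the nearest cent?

Cost per mg of vitamin C: banana $0.0167, carrots $0.0250, sweet potato $0.0278, spinach $0.0500, avocado $0.1583.
Take 3 servings of banana: +36.0 mg vitamin C for $0.60 (total $0.60, still need 69.0 mg).
Take 1 serving of carrots: +8.0 mg vitamin C for $0.20 (total $0.80, still need 61.0 mg).
Take 1 serving of sweet potato: +18.0 mg vitamin C for $0.50 (total $1.30, still need 43.0 mg).
Take 1.87 servings of spinach: +43.0 mg vitamin C for $2.15 (total $3.45, still need 0.0 mg).
Greedy by cheapest-per-mg is optimal for a single linear constraint, so the minimum cost is $3.45.

$3.45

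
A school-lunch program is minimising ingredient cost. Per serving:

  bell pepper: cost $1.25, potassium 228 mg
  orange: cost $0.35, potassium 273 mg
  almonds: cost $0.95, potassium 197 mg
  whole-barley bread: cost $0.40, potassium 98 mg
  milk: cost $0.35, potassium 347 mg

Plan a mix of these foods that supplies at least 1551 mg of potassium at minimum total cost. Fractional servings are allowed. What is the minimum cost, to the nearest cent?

$1.56

Cost per mg of potassium: milk $0.0010, orange $0.0013, whole-barley bread $0.0041, almonds $0.0048, bell pepper $0.0055.
With no serving limits, use only milk: 1551 mg / 347 mg = 4.47 servings × $0.35 = $1.56.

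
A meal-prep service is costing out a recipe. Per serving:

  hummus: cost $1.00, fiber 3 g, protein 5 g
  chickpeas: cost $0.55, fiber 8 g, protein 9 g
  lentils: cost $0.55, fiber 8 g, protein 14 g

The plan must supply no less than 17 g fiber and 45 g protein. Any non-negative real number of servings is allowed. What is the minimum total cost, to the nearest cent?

This is a tiny linear program; its minimum lies at a vertex of the feasible set. List the vertices and price them.
hummus only: max(17/3, 45/5) = 9 servings → $9.00.
chickpeas only: max(17/8, 45/9) = 5 servings → $2.75.
lentils only: max(17/8, 45/14) = 3.214 servings → $1.77.
hummus + chickpeas: the both-tight solution has a negative serving — not a feasible corner.
hummus + lentils: the both-tight solution has a negative serving — not a feasible corner.
chickpeas + lentils: intersection lies outside the first quadrant.
The minimum over all feasible corners is $1.77.

$1.77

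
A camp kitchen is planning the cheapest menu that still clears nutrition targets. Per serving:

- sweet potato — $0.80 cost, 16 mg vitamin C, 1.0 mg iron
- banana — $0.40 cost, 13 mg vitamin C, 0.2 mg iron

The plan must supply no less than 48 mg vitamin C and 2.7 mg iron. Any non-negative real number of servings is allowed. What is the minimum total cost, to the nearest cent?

For a min-cost LP with two ≥-constraints, a basic feasible solution has at most two positive variables.
sweet potato only: max(48/16, 2.7/1.0) = 3 servings → $2.40.
banana only: max(48/13, 2.7/0.2) = 13.5 servings → $5.40.
sweet potato + banana with both tight: 2.602 servings and 0.4898 servings → $2.28.
So the least-cost plan costs $2.28.

$2.28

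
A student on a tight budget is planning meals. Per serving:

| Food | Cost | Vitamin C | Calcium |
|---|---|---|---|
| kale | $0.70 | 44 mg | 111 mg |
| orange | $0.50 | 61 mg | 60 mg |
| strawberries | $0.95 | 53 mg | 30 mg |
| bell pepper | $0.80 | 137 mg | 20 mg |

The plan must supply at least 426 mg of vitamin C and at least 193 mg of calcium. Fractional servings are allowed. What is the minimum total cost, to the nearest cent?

$2.86

kale only: max(426/44, 193/111) = 9.682 servings → $6.78.
orange only: max(426/61, 193/60) = 6.984 servings → $3.49.
strawberries only: max(426/53, 193/30) = 8.038 servings → $7.64.
bell pepper only: max(426/137, 193/20) = 9.65 servings → $7.72.
kale + orange with both targets exact would need a negative amount; discard.
kale + strawberries with both targets exact would need a negative amount; discard.
kale + bell pepper with both tight: 1.251 servings and 2.708 servings → $3.04.
orange + strawberries: intersection lies outside the first quadrant.
orange + bell pepper with both tight: 2.56 servings and 1.97 servings → $2.86.
strawberries + bell pepper with both tight: 5.876 servings and 0.8364 servings → $6.25.
The minimum over all feasible corners is $2.86.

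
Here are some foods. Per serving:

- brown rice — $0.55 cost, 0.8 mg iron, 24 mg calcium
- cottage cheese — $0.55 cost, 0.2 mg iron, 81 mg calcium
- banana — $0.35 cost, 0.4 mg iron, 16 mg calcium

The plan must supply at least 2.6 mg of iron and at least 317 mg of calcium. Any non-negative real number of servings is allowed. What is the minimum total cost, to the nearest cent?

$3.10

At the optimum either one food covers both requirements or two foods hit both targets exactly; no other combination can be cheaper.
brown rice only: max(2.6/0.8, 317/24) = 13.21 servings → $7.26.
cottage cheese only: max(2.6/0.2, 317/81) = 13 servings → $7.15.
banana only: max(2.6/0.4, 317/16) = 19.81 servings → $6.93.
brown rice + cottage cheese with both tight: 2.453 servings and 3.187 servings → $3.10.
brown rice + banana with both targets exact would need a negative amount; discard.
cottage cheese + banana with both tight: 2.918 servings and 5.041 servings → $3.37.
Cheapest feasible corner: $3.10.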